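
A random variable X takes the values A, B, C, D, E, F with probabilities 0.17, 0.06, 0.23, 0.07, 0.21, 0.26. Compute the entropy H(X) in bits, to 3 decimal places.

2.412 bits

H = −Σ pᵢ log₂ pᵢ.
−0.17·log₂(0.17) = 0.4346
−0.06·log₂(0.06) = 0.2435
−0.23·log₂(0.23) = 0.4877
−0.07·log₂(0.07) = 0.2686
−0.21·log₂(0.21) = 0.4728
−0.26·log₂(0.26) = 0.5053
Sum ≈ 2.4125 → 2.412 bits.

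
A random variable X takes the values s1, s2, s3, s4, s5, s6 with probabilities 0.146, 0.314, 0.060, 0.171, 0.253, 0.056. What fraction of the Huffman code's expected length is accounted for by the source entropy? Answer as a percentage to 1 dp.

98.6%

Entropy H = −Σ p log₂ p ≈ 2.3438 bits.
Huffman merges: 7/125+3/50→29/250; 29/250+73/500→131/500; 171/1000+253/1000→53/125; 131/500+157/500→72/125; 53/125+72/125→1. L = 1189/500 ≈ 2.3780.
Efficiency = H/L = 2.3438/2.3780 = 98.6%.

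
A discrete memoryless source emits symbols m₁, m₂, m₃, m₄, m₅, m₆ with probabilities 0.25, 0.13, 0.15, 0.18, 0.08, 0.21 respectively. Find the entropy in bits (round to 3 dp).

H = −Σ pᵢ log₂ pᵢ.
−0.25·log₂(0.25) = 0.5000
−0.13·log₂(0.13) = 0.3826
−0.15·log₂(0.15) = 0.4105
−0.18·log₂(0.18) = 0.4453
−0.08·log₂(0.08) = 0.2915
−0.21·log₂(0.21) = 0.4728
Sum ≈ 2.5028 → 2.503 bits.

2.503 bits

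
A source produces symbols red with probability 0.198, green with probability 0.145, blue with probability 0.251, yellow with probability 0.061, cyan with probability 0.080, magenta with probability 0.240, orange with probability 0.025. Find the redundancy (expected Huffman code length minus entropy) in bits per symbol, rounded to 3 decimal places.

Entropy H = −Σ p log₂ p ≈ 2.5319 bits.
Huffman merges: 1/40+61/1000→43/500; 2/25+43/500→83/500; 29/200+83/500→311/1000; 99/500+6/25→219/500; 251/1000+311/1000→281/500; 219/500+281/500→1. L = 2563/1000 ≈ 2.5630.
L − H = 2.5630 − 2.5319 = 0.031 bits.

0.031 bits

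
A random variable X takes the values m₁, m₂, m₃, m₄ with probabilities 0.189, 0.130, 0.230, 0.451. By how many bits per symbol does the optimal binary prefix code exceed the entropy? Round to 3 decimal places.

Entropy H = −Σ p log₂ p ≈ 1.8427 bits.
Huffman merges: 13/100+189/1000→319/1000; 23/100+319/1000→549/1000; 451/1000+549/1000→1. L = 467/250 ≈ 1.8680.
L − H = 1.8680 − 1.8427 = 0.025 bits.

0.025 bits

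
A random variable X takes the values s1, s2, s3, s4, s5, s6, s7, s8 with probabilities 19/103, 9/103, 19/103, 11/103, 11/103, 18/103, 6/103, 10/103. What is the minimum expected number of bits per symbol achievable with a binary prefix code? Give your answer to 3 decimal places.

Repeatedly combine the two least-probable nodes; the expected code length is the sum of the merged weights.
merge 6/103 + 9/103 → 15/103
merge 10/103 + 11/103 → 21/103
merge 11/103 + 15/103 → 26/103
merge 18/103 + 19/103 → 37/103
merge 19/103 + 21/103 → 40/103
merge 26/103 + 37/103 → 63/103
merge 40/103 + 63/103 → 1
L = 15/103 + 21/103 + 26/103 + 37/103 + 40/103 + 63/103 + 1 = 305/103 ≈ 2.961 bits/symbol.

2.961 bits/symbol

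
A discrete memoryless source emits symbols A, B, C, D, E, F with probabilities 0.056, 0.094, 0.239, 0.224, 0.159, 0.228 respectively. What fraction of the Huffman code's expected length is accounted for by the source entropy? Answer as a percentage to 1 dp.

Entropy H = −Σ p log₂ p ≈ 2.4386 bits.
Huffman merges: 7/125+47/500→3/20; 3/20+159/1000→309/1000; 28/125+57/250→113/250; 239/1000+309/1000→137/250; 113/250+137/250→1. L = 2459/1000 ≈ 2.4590.
Efficiency = H/L = 2.4386/2.4590 = 99.2%.

99.2%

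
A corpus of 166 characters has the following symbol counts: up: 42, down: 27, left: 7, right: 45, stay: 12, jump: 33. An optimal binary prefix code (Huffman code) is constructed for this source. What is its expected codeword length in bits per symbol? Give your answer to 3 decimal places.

2.392 bits/symbol

Probabilities are the counts divided by 166.
Repeatedly combine the two least-probable nodes; the expected code length is the sum of the merged weights.
merge 7/166 + 6/83 → 19/166
merge 19/166 + 27/166 → 23/83
merge 33/166 + 21/83 → 75/166
merge 45/166 + 23/83 → 91/166
merge 75/166 + 91/166 → 1
L = 19/166 + 23/83 + 75/166 + 91/166 + 1 = 397/166 ≈ 2.392 bits/symbol.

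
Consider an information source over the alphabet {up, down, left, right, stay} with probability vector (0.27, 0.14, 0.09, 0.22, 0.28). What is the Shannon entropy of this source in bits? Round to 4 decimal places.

2.2146 bits

H = −Σ pᵢ log₂ pᵢ.
−0.27·log₂(0.27) = 0.5100
−0.14·log₂(0.14) = 0.3971
−0.09·log₂(0.09) = 0.3127
−0.22·log₂(0.22) = 0.4806
−0.28·log₂(0.28) = 0.5142
Sum ≈ 2.2146 → 2.2146 bits.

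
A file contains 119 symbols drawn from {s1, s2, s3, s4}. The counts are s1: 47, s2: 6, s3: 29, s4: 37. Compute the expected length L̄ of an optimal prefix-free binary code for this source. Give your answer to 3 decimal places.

Probabilities are the counts divided by 119.
Repeatedly combine the two least-probable nodes; the expected code length is the sum of the merged weights.
merge 6/119 + 29/119 → 5/17
merge 5/17 + 37/119 → 72/119
merge 47/119 + 72/119 → 1
L = 5/17 + 72/119 + 1 = 226/119 ≈ 1.899 bits/symbol.

1.899 bits/symbol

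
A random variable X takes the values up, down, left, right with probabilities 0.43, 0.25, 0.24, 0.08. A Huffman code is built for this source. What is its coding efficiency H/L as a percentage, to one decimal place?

Entropy H = −Σ p log₂ p ≈ 1.8092 bits.
Huffman merges: 2/25+6/25→8/25; 1/4+8/25→57/100; 43/100+57/100→1. L = 189/100 ≈ 1.8900.
Efficiency = H/L = 1.8092/1.8900 = 95.7%.

95.7%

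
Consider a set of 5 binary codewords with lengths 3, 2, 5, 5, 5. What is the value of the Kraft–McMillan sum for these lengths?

With common denominator 2^5 = 32: Σ 2^(−ℓᵢ) = 4/32 + 8/32 + 1/32 + 1/32 + 1/32 = 15/32 = 0.46875.

0.46875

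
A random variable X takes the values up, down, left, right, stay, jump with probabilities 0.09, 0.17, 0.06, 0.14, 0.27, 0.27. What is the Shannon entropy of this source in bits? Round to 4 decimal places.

2.4079 bits

H = −Σ pᵢ log₂ pᵢ.
−0.09·log₂(0.09) = 0.3127
−0.17·log₂(0.17) = 0.4346
−0.06·log₂(0.06) = 0.2435
−0.14·log₂(0.14) = 0.3971
−0.27·log₂(0.27) = 0.5100
−0.27·log₂(0.27) = 0.5100
Sum ≈ 2.4079 → 2.4079 bits.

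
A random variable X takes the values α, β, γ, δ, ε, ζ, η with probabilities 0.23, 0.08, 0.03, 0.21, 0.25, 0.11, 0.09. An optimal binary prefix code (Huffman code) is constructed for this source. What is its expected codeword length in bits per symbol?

Repeatedly combine the two least-probable nodes; the expected code length is the sum of the merged weights.
merge 3/100 + 2/25 → 11/100
merge 9/100 + 11/100 → 1/5
merge 11/100 + 1/5 → 31/100
merge 21/100 + 23/100 → 11/25
merge 1/4 + 31/100 → 14/25
merge 11/25 + 14/25 → 1
L = 11/100 + 1/5 + 31/100 + 11/25 + 14/25 + 1 = 131/50 = 2.62 bits/symbol.

2.62 bits/symbol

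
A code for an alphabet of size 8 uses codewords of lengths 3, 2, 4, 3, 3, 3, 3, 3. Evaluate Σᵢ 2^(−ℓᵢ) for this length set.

1.0625

With common denominator 2^4 = 16: Σ 2^(−ℓᵢ) = 2/16 + 4/16 + 1/16 + 2/16 + 2/16 + 2/16 + 2/16 + 2/16 = 17/16 = 1.0625.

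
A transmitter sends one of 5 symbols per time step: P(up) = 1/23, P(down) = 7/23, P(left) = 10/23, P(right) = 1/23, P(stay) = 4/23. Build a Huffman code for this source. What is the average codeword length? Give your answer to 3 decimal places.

1.913 bits/symbol

Repeatedly combine the two least-probable nodes; the expected code length is the sum of the merged weights.
merge 1/23 + 1/23 → 2/23
merge 2/23 + 4/23 → 6/23
merge 6/23 + 7/23 → 13/23
merge 10/23 + 13/23 → 1
L = 2/23 + 6/23 + 13/23 + 1 = 44/23 ≈ 1.913 bits/symbol.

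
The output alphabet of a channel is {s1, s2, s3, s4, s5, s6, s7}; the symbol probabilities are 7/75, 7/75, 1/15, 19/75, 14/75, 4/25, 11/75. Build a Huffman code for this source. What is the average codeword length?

2.72 bits/symbol

Repeatedly combine the two least-probable nodes; the expected code length is the sum of the merged weights.
merge 1/15 + 7/75 → 4/25
merge 7/75 + 11/75 → 6/25
merge 4/25 + 4/25 → 8/25
merge 14/75 + 6/25 → 32/75
merge 19/75 + 8/25 → 43/75
merge 32/75 + 43/75 → 1
L = 4/25 + 6/25 + 8/25 + 32/75 + 43/75 + 1 = 68/25 = 2.72 bits/symbol.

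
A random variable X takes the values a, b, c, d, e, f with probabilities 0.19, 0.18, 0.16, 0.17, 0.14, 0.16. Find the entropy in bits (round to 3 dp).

2.578 bits

H = −Σ pᵢ log₂ pᵢ.
−0.19·log₂(0.19) = 0.4552
−0.18·log₂(0.18) = 0.4453
−0.16·log₂(0.16) = 0.4230
−0.17·log₂(0.17) = 0.4346
−0.14·log₂(0.14) = 0.3971
−0.16·log₂(0.16) = 0.4230
Sum ≈ 2.5783 → 2.578 bits.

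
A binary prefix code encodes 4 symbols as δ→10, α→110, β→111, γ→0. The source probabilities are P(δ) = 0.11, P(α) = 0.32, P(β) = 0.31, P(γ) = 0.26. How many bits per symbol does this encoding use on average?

L̄ = Σ pᵢ·ℓᵢ = 0.11·2 + 0.32·3 + 0.31·3 + 0.26·1 = 2.37 bits/symbol.

2.37 bits/symbol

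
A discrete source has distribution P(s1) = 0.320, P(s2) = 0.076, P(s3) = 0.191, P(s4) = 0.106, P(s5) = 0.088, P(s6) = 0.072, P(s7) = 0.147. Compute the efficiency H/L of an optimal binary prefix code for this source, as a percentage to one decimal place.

98.5%

Entropy H = −Σ p log₂ p ≈ 2.5965 bits.
Huffman merges: 9/125+19/250→37/250; 11/125+53/500→97/500; 147/1000+37/250→59/200; 191/1000+97/500→77/200; 59/200+8/25→123/200; 77/200+123/200→1. L = 2637/1000 ≈ 2.6370.
Efficiency = H/L = 2.5965/2.6370 = 98.5%.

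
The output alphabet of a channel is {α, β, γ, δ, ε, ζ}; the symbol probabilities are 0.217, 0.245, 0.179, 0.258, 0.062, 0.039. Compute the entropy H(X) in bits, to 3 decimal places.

H = −Σ pᵢ log₂ pᵢ.
−0.217·log₂(0.217) = 0.4783
−0.245·log₂(0.245) = 0.4971
−0.179·log₂(0.179) = 0.4443
−0.258·log₂(0.258) = 0.5043
−0.062·log₂(0.062) = 0.2487
−0.039·log₂(0.039) = 0.1825
Sum ≈ 2.3553 → 2.355 bits.

2.355 bits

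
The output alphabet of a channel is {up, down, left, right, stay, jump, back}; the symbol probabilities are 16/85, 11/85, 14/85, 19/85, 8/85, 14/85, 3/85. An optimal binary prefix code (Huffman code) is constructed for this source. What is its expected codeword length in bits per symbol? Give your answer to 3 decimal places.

Repeatedly combine the two least-probable nodes; the expected code length is the sum of the merged weights.
merge 3/85 + 8/85 → 11/85
merge 11/85 + 11/85 → 22/85
merge 14/85 + 14/85 → 28/85
merge 16/85 + 19/85 → 7/17
merge 22/85 + 28/85 → 10/17
merge 7/17 + 10/17 → 1
L = 11/85 + 22/85 + 28/85 + 7/17 + 10/17 + 1 = 231/85 ≈ 2.718 bits/symbol.

2.718 bits/symbol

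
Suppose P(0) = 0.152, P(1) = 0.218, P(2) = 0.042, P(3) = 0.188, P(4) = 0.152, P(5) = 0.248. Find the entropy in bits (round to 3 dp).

2.450 bits

H = −Σ pᵢ log₂ pᵢ.
−0.152·log₂(0.152) = 0.4131
−0.218·log₂(0.218) = 0.4791
−0.042·log₂(0.042) = 0.1921
−0.188·log₂(0.188) = 0.4533
−0.152·log₂(0.152) = 0.4131
−0.248·log₂(0.248) = 0.4989
Sum ≈ 2.4496 → 2.450 bits.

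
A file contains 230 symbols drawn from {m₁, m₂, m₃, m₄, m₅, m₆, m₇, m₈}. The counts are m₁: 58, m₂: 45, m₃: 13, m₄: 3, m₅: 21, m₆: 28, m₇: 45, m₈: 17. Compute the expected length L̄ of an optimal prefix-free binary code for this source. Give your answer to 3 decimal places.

Probabilities are the counts divided by 230.
Repeatedly combine the two least-probable nodes; the expected code length is the sum of the merged weights.
merge 3/230 + 13/230 → 8/115
merge 8/115 + 17/230 → 33/230
merge 21/230 + 14/115 → 49/230
merge 33/230 + 9/46 → 39/115
merge 9/46 + 49/230 → 47/115
merge 29/115 + 39/115 → 68/115
merge 47/115 + 68/115 → 1
L = 8/115 + 33/230 + 49/230 + 39/115 + 47/115 + 68/115 + 1 = 318/115 ≈ 2.765 bits/symbol.

2.765 bits/symbol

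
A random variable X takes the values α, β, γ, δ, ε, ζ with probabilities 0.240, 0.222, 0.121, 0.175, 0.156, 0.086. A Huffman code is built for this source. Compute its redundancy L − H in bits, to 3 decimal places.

Entropy H = −Σ p log₂ p ≈ 2.5074 bits.
Huffman merges: 43/500+121/1000→207/1000; 39/250+7/40→331/1000; 207/1000+111/500→429/1000; 6/25+331/1000→571/1000; 429/1000+571/1000→1. L = 1269/500 ≈ 2.5380.
L − H = 2.5380 − 2.5074 = 0.031 bits.

0.031 bits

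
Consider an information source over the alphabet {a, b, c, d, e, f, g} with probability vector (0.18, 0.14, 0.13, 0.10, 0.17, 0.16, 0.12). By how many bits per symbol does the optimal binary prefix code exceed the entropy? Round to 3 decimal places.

Entropy H = −Σ p log₂ p ≈ 2.7819 bits.
Huffman merges: 1/10+3/25→11/50; 13/100+7/50→27/100; 4/25+17/100→33/100; 9/50+11/50→2/5; 27/100+33/100→3/5; 2/5+3/5→1. L = 141/50 ≈ 2.8200.
L − H = 2.8200 − 2.7819 = 0.038 bits.

0.038 bits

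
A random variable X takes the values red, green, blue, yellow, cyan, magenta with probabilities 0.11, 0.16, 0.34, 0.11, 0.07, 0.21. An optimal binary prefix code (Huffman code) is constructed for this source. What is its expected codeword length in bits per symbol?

2.45 bits/symbol

Repeatedly combine the two least-probable nodes; the expected code length is the sum of the merged weights.
merge 7/100 + 11/100 → 9/50
merge 11/100 + 4/25 → 27/100
merge 9/50 + 21/100 → 39/100
merge 27/100 + 17/50 → 61/100
merge 39/100 + 61/100 → 1
L = 9/50 + 27/100 + 39/100 + 61/100 + 1 = 49/20 = 2.45 bits/symbol.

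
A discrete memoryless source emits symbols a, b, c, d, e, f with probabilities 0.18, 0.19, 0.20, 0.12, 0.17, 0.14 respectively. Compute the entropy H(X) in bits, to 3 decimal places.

H = −Σ pᵢ log₂ pᵢ.
−0.18·log₂(0.18) = 0.4453
−0.19·log₂(0.19) = 0.4552
−0.20·log₂(0.20) = 0.4644
−0.12·log₂(0.12) = 0.3671
−0.17·log₂(0.17) = 0.4346
−0.14·log₂(0.14) = 0.3971
Sum ≈ 2.5637 → 2.564 bits.

2.564 bits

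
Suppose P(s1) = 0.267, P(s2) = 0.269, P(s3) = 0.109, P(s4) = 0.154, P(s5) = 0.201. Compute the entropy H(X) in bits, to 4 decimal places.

H = −Σ pᵢ log₂ pᵢ.
−0.267·log₂(0.267) = 0.5087
−0.269·log₂(0.269) = 0.5096
−0.109·log₂(0.109) = 0.3485
−0.154·log₂(0.154) = 0.4156
−0.201·log₂(0.201) = 0.4653
Sum ≈ 2.2477 → 2.2477 bits.

2.2477 bits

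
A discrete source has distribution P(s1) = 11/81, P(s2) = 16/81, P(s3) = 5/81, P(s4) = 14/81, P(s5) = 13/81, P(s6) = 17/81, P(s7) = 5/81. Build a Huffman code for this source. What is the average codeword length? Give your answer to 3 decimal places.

Repeatedly combine the two least-probable nodes; the expected code length is the sum of the merged weights.
merge 5/81 + 5/81 → 10/81
merge 10/81 + 11/81 → 7/27
merge 13/81 + 14/81 → 1/3
merge 16/81 + 17/81 → 11/27
merge 7/27 + 1/3 → 16/27
merge 11/27 + 16/27 → 1
L = 10/81 + 7/27 + 1/3 + 11/27 + 16/27 + 1 = 220/81 ≈ 2.716 bits/symbol.

2.716 bits/symbol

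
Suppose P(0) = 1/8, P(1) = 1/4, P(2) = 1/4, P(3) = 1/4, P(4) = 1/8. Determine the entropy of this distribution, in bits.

2.25 bits

Each probability is a power of 1/2, so log₂(1/p) is an integer.
H = Σ p·log₂(1/p) = 1/8·3 + 1/4·2 + 1/4·2 + 1/4·2 + 1/8·3 = 2.25 bits.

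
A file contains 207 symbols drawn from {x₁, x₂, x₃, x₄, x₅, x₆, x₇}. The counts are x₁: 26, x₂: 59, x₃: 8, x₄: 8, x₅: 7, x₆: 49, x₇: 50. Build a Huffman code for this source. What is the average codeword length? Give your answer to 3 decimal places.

Probabilities are the counts divided by 207.
Repeatedly combine the two least-probable nodes; the expected code length is the sum of the merged weights.
merge 7/207 + 8/207 → 5/69
merge 8/207 + 5/69 → 1/9
merge 1/9 + 26/207 → 49/207
merge 49/207 + 49/207 → 98/207
merge 50/207 + 59/207 → 109/207
merge 98/207 + 109/207 → 1
L = 5/69 + 1/9 + 49/207 + 98/207 + 109/207 + 1 = 167/69 ≈ 2.420 bits/symbol.

2.420 bits/symbol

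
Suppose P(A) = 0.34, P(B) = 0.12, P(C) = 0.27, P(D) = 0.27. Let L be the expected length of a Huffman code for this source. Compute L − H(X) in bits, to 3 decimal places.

0.084 bits

Entropy H = −Σ p log₂ p ≈ 1.9163 bits.
Huffman merges: 3/25+27/100→39/100; 27/100+17/50→61/100; 39/100+61/100→1. L = 2 ≈ 2.0000.
L − H = 2.0000 − 1.9163 = 0.084 bits.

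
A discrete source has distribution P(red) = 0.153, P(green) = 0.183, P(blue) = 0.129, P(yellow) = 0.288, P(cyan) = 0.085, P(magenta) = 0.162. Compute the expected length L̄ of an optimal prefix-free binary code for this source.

2.529 bits/symbol

Repeatedly combine the two least-probable nodes; the expected code length is the sum of the merged weights.
merge 17/200 + 129/1000 → 107/500
merge 153/1000 + 81/500 → 63/200
merge 183/1000 + 107/500 → 397/1000
merge 36/125 + 63/200 → 603/1000
merge 397/1000 + 603/1000 → 1
L = 107/500 + 63/200 + 397/1000 + 603/1000 + 1 = 2529/1000 = 2.529 bits/symbol.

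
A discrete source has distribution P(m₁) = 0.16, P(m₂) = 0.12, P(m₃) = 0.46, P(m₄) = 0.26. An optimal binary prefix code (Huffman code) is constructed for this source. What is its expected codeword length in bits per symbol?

Repeatedly combine the two least-probable nodes; the expected code length is the sum of the merged weights.
merge 3/25 + 4/25 → 7/25
merge 13/50 + 7/25 → 27/50
merge 23/50 + 27/50 → 1
L = 7/25 + 27/50 + 1 = 91/50 = 1.82 bits/symbol.

1.82 bits/symbol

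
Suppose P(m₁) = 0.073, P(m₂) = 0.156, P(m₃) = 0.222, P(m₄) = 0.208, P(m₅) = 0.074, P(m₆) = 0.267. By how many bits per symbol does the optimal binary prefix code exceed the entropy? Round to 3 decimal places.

Entropy H = −Σ p log₂ p ≈ 2.4336 bits.
Huffman merges: 73/1000+37/500→147/1000; 147/1000+39/250→303/1000; 26/125+111/500→43/100; 267/1000+303/1000→57/100; 43/100+57/100→1. L = 49/20 ≈ 2.4500.
L − H = 2.4500 − 2.4336 = 0.016 bits.

0.016 bits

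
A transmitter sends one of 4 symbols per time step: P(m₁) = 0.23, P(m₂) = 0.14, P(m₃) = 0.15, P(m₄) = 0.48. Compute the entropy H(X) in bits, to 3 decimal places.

1.804 bits

H = −Σ pᵢ log₂ pᵢ.
−0.23·log₂(0.23) = 0.4877
−0.14·log₂(0.14) = 0.3971
−0.15·log₂(0.15) = 0.4105
−0.48·log₂(0.48) = 0.5083
Sum ≈ 1.8036 → 1.804 bits.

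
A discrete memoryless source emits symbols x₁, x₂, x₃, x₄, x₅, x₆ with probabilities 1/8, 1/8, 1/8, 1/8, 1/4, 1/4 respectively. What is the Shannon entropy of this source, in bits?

Each probability is a power of 1/2, so log₂(1/p) is an integer.
H = Σ p·log₂(1/p) = 1/8·3 + 1/8·3 + 1/8·3 + 1/8·3 + 1/4·2 + 1/4·2 = 2.5 bits.

2.5 bits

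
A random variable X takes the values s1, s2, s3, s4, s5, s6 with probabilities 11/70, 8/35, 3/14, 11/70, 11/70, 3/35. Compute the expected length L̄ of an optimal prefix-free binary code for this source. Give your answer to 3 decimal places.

2.557 bits/symbol

Repeatedly combine the two least-probable nodes; the expected code length is the sum of the merged weights.
merge 3/35 + 11/70 → 17/70
merge 11/70 + 11/70 → 11/35
merge 3/14 + 8/35 → 31/70
merge 17/70 + 11/35 → 39/70
merge 31/70 + 39/70 → 1
L = 17/70 + 11/35 + 31/70 + 39/70 + 1 = 179/70 ≈ 2.557 bits/symbol.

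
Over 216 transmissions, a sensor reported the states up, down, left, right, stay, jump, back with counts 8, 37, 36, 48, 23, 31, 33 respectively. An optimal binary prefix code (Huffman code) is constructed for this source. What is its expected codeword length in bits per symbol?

2.75 bits/symbol

Probabilities are the counts divided by 216.
Repeatedly combine the two least-probable nodes; the expected code length is the sum of the merged weights.
merge 1/27 + 23/216 → 31/216
merge 31/216 + 31/216 → 31/108
merge 11/72 + 1/6 → 23/72
merge 37/216 + 2/9 → 85/216
merge 31/108 + 23/72 → 131/216
merge 85/216 + 131/216 → 1
L = 31/216 + 31/108 + 23/72 + 85/216 + 131/216 + 1 = 11/4 = 2.75 bits/symbol.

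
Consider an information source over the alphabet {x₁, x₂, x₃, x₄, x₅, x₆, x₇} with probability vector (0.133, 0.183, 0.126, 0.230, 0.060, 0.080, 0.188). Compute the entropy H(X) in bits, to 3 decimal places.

H = −Σ pᵢ log₂ pᵢ.
−0.133·log₂(0.133) = 0.3871
−0.183·log₂(0.183) = 0.4484
−0.126·log₂(0.126) = 0.3766
−0.230·log₂(0.230) = 0.4877
−0.060·log₂(0.060) = 0.2435
−0.080·log₂(0.080) = 0.2915
−0.188·log₂(0.188) = 0.4533
Sum ≈ 2.6880 → 2.688 bits.

2.688 bits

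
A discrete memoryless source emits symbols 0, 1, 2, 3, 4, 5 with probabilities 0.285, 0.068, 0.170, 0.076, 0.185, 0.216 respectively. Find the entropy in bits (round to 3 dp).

H = −Σ pᵢ log₂ pᵢ.
−0.285·log₂(0.285) = 0.5161
−0.068·log₂(0.068) = 0.2637
−0.170·log₂(0.170) = 0.4346
−0.076·log₂(0.076) = 0.2826
−0.185·log₂(0.185) = 0.4504
−0.216·log₂(0.216) = 0.4776
Sum ≈ 2.4249 → 2.425 bits.

2.425 bits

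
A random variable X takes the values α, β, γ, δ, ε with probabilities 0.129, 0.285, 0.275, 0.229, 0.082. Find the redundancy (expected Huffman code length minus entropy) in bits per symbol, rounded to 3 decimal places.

Entropy H = −Σ p log₂ p ≈ 2.1923 bits.
Huffman merges: 41/500+129/1000→211/1000; 211/1000+229/1000→11/25; 11/40+57/200→14/25; 11/25+14/25→1. L = 2211/1000 ≈ 2.2110.
L − H = 2.2110 − 2.1923 = 0.019 bits.

0.019 bits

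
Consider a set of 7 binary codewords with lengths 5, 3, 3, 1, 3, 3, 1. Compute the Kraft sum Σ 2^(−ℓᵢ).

1.53125

With common denominator 2^5 = 32: Σ 2^(−ℓᵢ) = 1/32 + 4/32 + 4/32 + 16/32 + 4/32 + 4/32 + 16/32 = 49/32 = 1.53125.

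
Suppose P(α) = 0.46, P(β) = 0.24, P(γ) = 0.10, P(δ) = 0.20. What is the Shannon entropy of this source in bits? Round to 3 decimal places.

H = −Σ pᵢ log₂ pᵢ.
−0.46·log₂(0.46) = 0.5153
−0.24·log₂(0.24) = 0.4941
−0.10·log₂(0.10) = 0.3322
−0.20·log₂(0.20) = 0.4644
Sum ≈ 1.8060 → 1.806 bits.

1.806 bits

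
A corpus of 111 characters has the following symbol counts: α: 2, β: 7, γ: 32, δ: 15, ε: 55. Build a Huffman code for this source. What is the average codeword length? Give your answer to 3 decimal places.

1.802 bits/symbol

Probabilities are the counts divided by 111.
Repeatedly combine the two least-probable nodes; the expected code length is the sum of the merged weights.
merge 2/111 + 7/111 → 3/37
merge 3/37 + 5/37 → 8/37
merge 8/37 + 32/111 → 56/111
merge 55/111 + 56/111 → 1
L = 3/37 + 8/37 + 56/111 + 1 = 200/111 ≈ 1.802 bits/symbol.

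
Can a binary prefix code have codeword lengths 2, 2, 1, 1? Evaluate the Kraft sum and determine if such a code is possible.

1.5; no

With common denominator 2^2 = 4: Σ 2^(−ℓᵢ) = 1/4 + 1/4 + 2/4 + 2/4 = 6/4 = 1.5.
Kraft's inequality requires Σ ≤ 1; here Σ = 1.5 > 1, so no such prefix code exists.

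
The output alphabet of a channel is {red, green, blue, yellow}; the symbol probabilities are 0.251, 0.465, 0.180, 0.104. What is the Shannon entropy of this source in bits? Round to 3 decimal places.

H = −Σ pᵢ log₂ pᵢ.
−0.251·log₂(0.251) = 0.5006
−0.465·log₂(0.465) = 0.5137
−0.180·log₂(0.180) = 0.4453
−0.104·log₂(0.104) = 0.3396
Sum ≈ 1.7991 → 1.799 bits.

1.799 bits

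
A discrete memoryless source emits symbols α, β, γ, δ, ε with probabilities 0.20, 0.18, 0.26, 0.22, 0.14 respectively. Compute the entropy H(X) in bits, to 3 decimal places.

2.293 bits

H = −Σ pᵢ log₂ pᵢ.
−0.20·log₂(0.20) = 0.4644
−0.18·log₂(0.18) = 0.4453
−0.26·log₂(0.26) = 0.5053
−0.22·log₂(0.22) = 0.4806
−0.14·log₂(0.14) = 0.3971
Sum ≈ 2.2927 → 2.293 bits.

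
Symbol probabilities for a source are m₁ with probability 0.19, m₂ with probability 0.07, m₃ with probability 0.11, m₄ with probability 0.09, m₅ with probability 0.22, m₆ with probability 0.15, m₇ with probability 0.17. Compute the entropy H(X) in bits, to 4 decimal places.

2.7124 bits

H = −Σ pᵢ log₂ pᵢ.
−0.19·log₂(0.19) = 0.4552
−0.07·log₂(0.07) = 0.2686
−0.11·log₂(0.11) = 0.3503
−0.09·log₂(0.09) = 0.3127
−0.22·log₂(0.22) = 0.4806
−0.15·log₂(0.15) = 0.4105
−0.17·log₂(0.17) = 0.4346
Sum ≈ 2.7124 → 2.7124 bits.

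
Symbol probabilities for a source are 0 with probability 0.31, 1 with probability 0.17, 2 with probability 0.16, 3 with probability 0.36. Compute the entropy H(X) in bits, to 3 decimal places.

1.912 bits

H = −Σ pᵢ log₂ pᵢ.
−0.31·log₂(0.31) = 0.5238
−0.17·log₂(0.17) = 0.4346
−0.16·log₂(0.16) = 0.4230
−0.36·log₂(0.36) = 0.5306
Sum ≈ 1.9120 → 1.912 bits.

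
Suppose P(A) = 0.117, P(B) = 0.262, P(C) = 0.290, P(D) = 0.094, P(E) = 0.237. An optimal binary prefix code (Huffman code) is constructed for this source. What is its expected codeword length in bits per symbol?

2.211 bits/symbol

Repeatedly combine the two least-probable nodes; the expected code length is the sum of the merged weights.
merge 47/500 + 117/1000 → 211/1000
merge 211/1000 + 237/1000 → 56/125
merge 131/500 + 29/100 → 69/125
merge 56/125 + 69/125 → 1
L = 211/1000 + 56/125 + 69/125 + 1 = 2211/1000 = 2.211 bits/symbol.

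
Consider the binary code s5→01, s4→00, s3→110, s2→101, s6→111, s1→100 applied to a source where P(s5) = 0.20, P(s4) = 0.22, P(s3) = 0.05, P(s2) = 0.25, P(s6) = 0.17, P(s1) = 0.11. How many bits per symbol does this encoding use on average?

L̄ = Σ pᵢ·ℓᵢ = 0.20·2 + 0.22·2 + 0.05·3 + 0.25·3 + 0.17·3 + 0.11·3 = 2.58 bits/symbol.

2.58 bits/symbol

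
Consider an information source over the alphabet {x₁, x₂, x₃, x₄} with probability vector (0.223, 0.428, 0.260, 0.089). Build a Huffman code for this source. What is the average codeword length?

Repeatedly combine the two least-probable nodes; the expected code length is the sum of the merged weights.
merge 89/1000 + 223/1000 → 39/125
merge 13/50 + 39/125 → 143/250
merge 107/250 + 143/250 → 1
L = 39/125 + 143/250 + 1 = 471/250 = 1.884 bits/symbol.

1.884 bits/symbol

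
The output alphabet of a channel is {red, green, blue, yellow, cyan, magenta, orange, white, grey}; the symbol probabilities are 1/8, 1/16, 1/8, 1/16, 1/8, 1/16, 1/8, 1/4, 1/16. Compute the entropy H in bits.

3 bits

Each probability is a power of 1/2, so log₂(1/p) is an integer.
H = Σ p·log₂(1/p) = 1/8·3 + 1/16·4 + 1/8·3 + 1/16·4 + 1/8·3 + 1/16·4 + 1/8·3 + 1/4·2 + 1/16·4 = 3 bits.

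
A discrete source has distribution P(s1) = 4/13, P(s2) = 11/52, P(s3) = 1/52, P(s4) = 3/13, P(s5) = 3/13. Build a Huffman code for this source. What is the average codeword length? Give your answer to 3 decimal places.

2.231 bits/symbol

Repeatedly combine the two least-probable nodes; the expected code length is the sum of the merged weights.
merge 1/52 + 11/52 → 3/13
merge 3/13 + 3/13 → 6/13
merge 3/13 + 4/13 → 7/13
merge 6/13 + 7/13 → 1
L = 3/13 + 6/13 + 7/13 + 1 = 29/13 ≈ 2.231 bits/symbol.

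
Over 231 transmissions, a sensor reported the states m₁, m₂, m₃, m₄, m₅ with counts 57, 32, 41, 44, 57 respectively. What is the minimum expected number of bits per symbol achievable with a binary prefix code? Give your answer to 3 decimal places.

2.316 bits/symbol

Probabilities are the counts divided by 231.
Repeatedly combine the two least-probable nodes; the expected code length is the sum of the merged weights.
merge 32/231 + 41/231 → 73/231
merge 4/21 + 19/77 → 101/231
merge 19/77 + 73/231 → 130/231
merge 101/231 + 130/231 → 1
L = 73/231 + 101/231 + 130/231 + 1 = 535/231 ≈ 2.316 bits/symbol.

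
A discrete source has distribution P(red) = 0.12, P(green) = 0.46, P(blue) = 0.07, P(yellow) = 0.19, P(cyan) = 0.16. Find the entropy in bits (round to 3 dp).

H = −Σ pᵢ log₂ pᵢ.
−0.12·log₂(0.12) = 0.3671
−0.46·log₂(0.46) = 0.5153
−0.07·log₂(0.07) = 0.2686
−0.19·log₂(0.19) = 0.4552
−0.16·log₂(0.16) = 0.4230
Sum ≈ 2.0292 → 2.029 bits.

2.029 bits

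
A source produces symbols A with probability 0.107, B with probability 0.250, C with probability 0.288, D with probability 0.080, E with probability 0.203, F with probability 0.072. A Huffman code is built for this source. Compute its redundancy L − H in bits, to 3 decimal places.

Entropy H = −Σ p log₂ p ≈ 2.3940 bits.
Huffman merges: 9/125+2/25→19/125; 107/1000+19/125→259/1000; 203/1000+1/4→453/1000; 259/1000+36/125→547/1000; 453/1000+547/1000→1. L = 2411/1000 ≈ 2.4110.
L − H = 2.4110 − 2.3940 = 0.017 bits.

0.017 bits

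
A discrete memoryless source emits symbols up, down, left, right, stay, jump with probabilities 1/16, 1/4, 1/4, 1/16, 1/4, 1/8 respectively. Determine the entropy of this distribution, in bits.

Each probability is a power of 1/2, so log₂(1/p) is an integer.
H = Σ p·log₂(1/p) = 1/16·4 + 1/4·2 + 1/4·2 + 1/16·4 + 1/4·2 + 1/8·3 = 2.375 bits.

2.375 bits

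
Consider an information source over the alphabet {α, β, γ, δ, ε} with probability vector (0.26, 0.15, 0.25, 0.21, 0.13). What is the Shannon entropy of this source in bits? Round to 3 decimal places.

2.271 bits

H = −Σ pᵢ log₂ pᵢ.
−0.26·log₂(0.26) = 0.5053
−0.15·log₂(0.15) = 0.4105
−0.25·log₂(0.25) = 0.5000
−0.21·log₂(0.21) = 0.4728
−0.13·log₂(0.13) = 0.3826
Sum ≈ 2.2713 → 2.271 bits.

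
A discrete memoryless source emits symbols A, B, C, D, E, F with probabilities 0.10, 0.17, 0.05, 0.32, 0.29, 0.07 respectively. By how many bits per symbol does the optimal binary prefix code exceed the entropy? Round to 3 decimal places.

0.045 bits

Entropy H = −Σ p log₂ p ≈ 2.2954 bits.
Huffman merges: 1/20+7/100→3/25; 1/10+3/25→11/50; 17/100+11/50→39/100; 29/100+8/25→61/100; 39/100+61/100→1. L = 117/50 ≈ 2.3400.
L − H = 2.3400 − 2.2954 = 0.045 bits.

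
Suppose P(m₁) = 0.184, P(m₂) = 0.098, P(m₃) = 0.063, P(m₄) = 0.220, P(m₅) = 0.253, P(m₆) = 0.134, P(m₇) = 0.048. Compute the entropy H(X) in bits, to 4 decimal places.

H = −Σ pᵢ log₂ pᵢ.
−0.184·log₂(0.184) = 0.4494
−0.098·log₂(0.098) = 0.3284
−0.063·log₂(0.063) = 0.2513
−0.220·log₂(0.220) = 0.4806
−0.253·log₂(0.253) = 0.5016
−0.134·log₂(0.134) = 0.3886
−0.048·log₂(0.048) = 0.2103
Sum ≈ 2.6101 → 2.6101 bits.

2.6101 bits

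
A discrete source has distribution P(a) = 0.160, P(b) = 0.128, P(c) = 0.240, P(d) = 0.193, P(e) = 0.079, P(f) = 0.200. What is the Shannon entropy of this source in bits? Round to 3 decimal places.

H = −Σ pᵢ log₂ pᵢ.
−0.160·log₂(0.160) = 0.4230
−0.128·log₂(0.128) = 0.3796
−0.240·log₂(0.240) = 0.4941
−0.193·log₂(0.193) = 0.4581
−0.079·log₂(0.079) = 0.2893
−0.200·log₂(0.200) = 0.4644
Sum ≈ 2.5085 → 2.509 bits.

2.509 bits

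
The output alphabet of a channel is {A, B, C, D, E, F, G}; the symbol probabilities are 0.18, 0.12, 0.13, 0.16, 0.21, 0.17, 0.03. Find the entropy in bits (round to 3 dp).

2.677 bits

H = −Σ pᵢ log₂ pᵢ.
−0.18·log₂(0.18) = 0.4453
−0.12·log₂(0.12) = 0.3671
−0.13·log₂(0.13) = 0.3826
−0.16·log₂(0.16) = 0.4230
−0.21·log₂(0.21) = 0.4728
−0.17·log₂(0.17) = 0.4346
−0.03·log₂(0.03) = 0.1518
Sum ≈ 2.6772 → 2.677 bits.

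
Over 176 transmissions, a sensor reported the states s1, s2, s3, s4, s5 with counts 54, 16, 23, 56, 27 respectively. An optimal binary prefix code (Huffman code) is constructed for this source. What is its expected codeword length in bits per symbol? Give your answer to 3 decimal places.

Probabilities are the counts divided by 176.
Repeatedly combine the two least-probable nodes; the expected code length is the sum of the merged weights.
merge 1/11 + 23/176 → 39/176
merge 27/176 + 39/176 → 3/8
merge 27/88 + 7/22 → 5/8
merge 3/8 + 5/8 → 1
L = 39/176 + 3/8 + 5/8 + 1 = 391/176 ≈ 2.222 bits/symbol.

2.222 bits/symbol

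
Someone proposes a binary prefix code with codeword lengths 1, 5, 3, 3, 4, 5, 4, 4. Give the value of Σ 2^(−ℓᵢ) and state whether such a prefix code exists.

With common denominator 2^5 = 32: Σ 2^(−ℓᵢ) = 16/32 + 1/32 + 4/32 + 4/32 + 2/32 + 1/32 + 2/32 + 2/32 = 32/32 = 1.
Kraft's inequality requires Σ ≤ 1; here Σ = 1 ≤ 1, so such a prefix code exists.

1; yes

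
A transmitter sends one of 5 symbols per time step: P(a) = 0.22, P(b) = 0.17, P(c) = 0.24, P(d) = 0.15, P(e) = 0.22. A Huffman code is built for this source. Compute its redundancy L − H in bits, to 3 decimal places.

0.020 bits

Entropy H = −Σ p log₂ p ≈ 2.3004 bits.
Huffman merges: 3/20+17/100→8/25; 11/50+11/50→11/25; 6/25+8/25→14/25; 11/25+14/25→1. L = 58/25 ≈ 2.3200.
L − H = 2.3200 − 2.3004 = 0.020 bits.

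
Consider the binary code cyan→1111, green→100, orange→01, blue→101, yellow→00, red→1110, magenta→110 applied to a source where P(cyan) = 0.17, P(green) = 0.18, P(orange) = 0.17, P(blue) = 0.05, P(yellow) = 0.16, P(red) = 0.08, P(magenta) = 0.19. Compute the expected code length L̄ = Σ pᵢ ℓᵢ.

L̄ = Σ pᵢ·ℓᵢ = 0.17·4 + 0.18·3 + 0.17·2 + 0.05·3 + 0.16·2 + 0.08·4 + 0.19·3 = 2.92 bits/symbol.

2.92 bits/symbol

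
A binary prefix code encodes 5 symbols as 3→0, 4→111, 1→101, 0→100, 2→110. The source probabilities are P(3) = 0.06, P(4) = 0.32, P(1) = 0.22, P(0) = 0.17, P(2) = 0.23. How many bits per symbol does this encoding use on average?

2.88 bits/symbol

L̄ = Σ pᵢ·ℓᵢ = 0.06·1 + 0.32·3 + 0.22·3 + 0.17·3 + 0.23·3 = 2.88 bits/symbol.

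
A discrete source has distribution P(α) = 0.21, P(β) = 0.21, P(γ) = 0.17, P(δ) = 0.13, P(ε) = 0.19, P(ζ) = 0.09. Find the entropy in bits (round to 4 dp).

H = −Σ pᵢ log₂ pᵢ.
−0.21·log₂(0.21) = 0.4728
−0.21·log₂(0.21) = 0.4728
−0.17·log₂(0.17) = 0.4346
−0.13·log₂(0.13) = 0.3826
−0.19·log₂(0.19) = 0.4552
−0.09·log₂(0.09) = 0.3127
Sum ≈ 2.5308 → 2.5308 bits.

2.5308 bits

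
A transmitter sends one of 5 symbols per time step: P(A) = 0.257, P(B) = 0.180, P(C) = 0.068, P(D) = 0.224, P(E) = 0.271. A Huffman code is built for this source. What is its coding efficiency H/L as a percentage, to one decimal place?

98.2%

Entropy H = −Σ p log₂ p ≈ 2.2067 bits.
Huffman merges: 17/250+9/50→31/125; 28/125+31/125→59/125; 257/1000+271/1000→66/125; 59/125+66/125→1. L = 281/125 ≈ 2.2480.
Efficiency = H/L = 2.2067/2.2480 = 98.2%.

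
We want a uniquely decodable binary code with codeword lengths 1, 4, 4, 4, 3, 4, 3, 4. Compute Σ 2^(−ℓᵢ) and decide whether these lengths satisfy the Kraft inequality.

1.0625; no

With common denominator 2^4 = 16: Σ 2^(−ℓᵢ) = 8/16 + 1/16 + 1/16 + 1/16 + 2/16 + 1/16 + 2/16 + 1/16 = 17/16 = 1.0625.
Kraft's inequality requires Σ ≤ 1; here Σ = 1.0625 > 1, so no such prefix code exists.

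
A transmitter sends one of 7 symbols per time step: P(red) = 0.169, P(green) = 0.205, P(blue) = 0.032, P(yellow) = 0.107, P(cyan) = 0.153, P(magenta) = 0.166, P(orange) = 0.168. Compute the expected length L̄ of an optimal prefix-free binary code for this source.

Repeatedly combine the two least-probable nodes; the expected code length is the sum of the merged weights.
merge 4/125 + 107/1000 → 139/1000
merge 139/1000 + 153/1000 → 73/250
merge 83/500 + 21/125 → 167/500
merge 169/1000 + 41/200 → 187/500
merge 73/250 + 167/500 → 313/500
merge 187/500 + 313/500 → 1
L = 139/1000 + 73/250 + 167/500 + 187/500 + 313/500 + 1 = 553/200 = 2.765 bits/symbol.

2.765 bits/symbol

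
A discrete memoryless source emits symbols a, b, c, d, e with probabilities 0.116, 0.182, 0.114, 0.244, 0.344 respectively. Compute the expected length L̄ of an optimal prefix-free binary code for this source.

Repeatedly combine the two least-probable nodes; the expected code length is the sum of the merged weights.
merge 57/500 + 29/250 → 23/100
merge 91/500 + 23/100 → 103/250
merge 61/250 + 43/125 → 147/250
merge 103/250 + 147/250 → 1
L = 23/100 + 103/250 + 147/250 + 1 = 223/100 = 2.23 bits/symbol.

2.23 bits/symbol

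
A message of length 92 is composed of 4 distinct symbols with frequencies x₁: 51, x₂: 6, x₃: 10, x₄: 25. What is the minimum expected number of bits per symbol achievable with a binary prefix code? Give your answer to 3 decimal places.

Probabilities are the counts divided by 92.
Repeatedly combine the two least-probable nodes; the expected code length is the sum of the merged weights.
merge 3/46 + 5/46 → 4/23
merge 4/23 + 25/92 → 41/92
merge 41/92 + 51/92 → 1
L = 4/23 + 41/92 + 1 = 149/92 ≈ 1.620 bits/symbol.

1.620 bits/symbol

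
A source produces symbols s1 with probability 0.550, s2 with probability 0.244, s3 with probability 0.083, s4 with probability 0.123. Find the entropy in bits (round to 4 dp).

H = −Σ pᵢ log₂ pᵢ.
−0.550·log₂(0.550) = 0.4744
−0.244·log₂(0.244) = 0.4966
−0.083·log₂(0.083) = 0.2980
−0.123·log₂(0.123) = 0.3719
Sum ≈ 1.6408 → 1.6408 bits.

1.6408 bits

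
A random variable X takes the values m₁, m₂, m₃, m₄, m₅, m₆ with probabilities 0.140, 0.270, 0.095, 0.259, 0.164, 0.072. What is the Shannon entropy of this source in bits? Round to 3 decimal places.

H = −Σ pᵢ log₂ pᵢ.
−0.140·log₂(0.140) = 0.3971
−0.270·log₂(0.270) = 0.5100
−0.095·log₂(0.095) = 0.3226
−0.259·log₂(0.259) = 0.5048
−0.164·log₂(0.164) = 0.4278
−0.072·log₂(0.072) = 0.2733
Sum ≈ 2.4356 → 2.436 bits.

2.436 bits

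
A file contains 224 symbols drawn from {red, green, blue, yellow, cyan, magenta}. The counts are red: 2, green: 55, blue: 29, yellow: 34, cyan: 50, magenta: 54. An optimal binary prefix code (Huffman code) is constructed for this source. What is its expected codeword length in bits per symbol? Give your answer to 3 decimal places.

Probabilities are the counts divided by 224.
Repeatedly combine the two least-probable nodes; the expected code length is the sum of the merged weights.
merge 1/112 + 29/224 → 31/224
merge 31/224 + 17/112 → 65/224
merge 25/112 + 27/112 → 13/28
merge 55/224 + 65/224 → 15/28
merge 13/28 + 15/28 → 1
L = 31/224 + 65/224 + 13/28 + 15/28 + 1 = 17/7 ≈ 2.429 bits/symbol.

2.429 bits/symbol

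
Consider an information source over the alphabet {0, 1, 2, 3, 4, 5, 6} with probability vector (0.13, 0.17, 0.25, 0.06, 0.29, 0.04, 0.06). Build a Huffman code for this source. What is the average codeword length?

Repeatedly combine the two least-probable nodes; the expected code length is the sum of the merged weights.
merge 1/25 + 3/50 → 1/10
merge 3/50 + 1/10 → 4/25
merge 13/100 + 4/25 → 29/100
merge 17/100 + 1/4 → 21/50
merge 29/100 + 29/100 → 29/50
merge 21/50 + 29/50 → 1
L = 1/10 + 4/25 + 29/100 + 21/50 + 29/50 + 1 = 51/20 = 2.55 bits/symbol.

2.55 bits/symbol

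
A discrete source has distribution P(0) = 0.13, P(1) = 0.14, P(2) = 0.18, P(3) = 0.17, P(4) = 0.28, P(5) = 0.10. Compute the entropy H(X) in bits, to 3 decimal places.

2.506 bits

H = −Σ pᵢ log₂ pᵢ.
−0.13·log₂(0.13) = 0.3826
−0.14·log₂(0.14) = 0.3971
−0.18·log₂(0.18) = 0.4453
−0.17·log₂(0.17) = 0.4346
−0.28·log₂(0.28) = 0.5142
−0.10·log₂(0.10) = 0.3322
Sum ≈ 2.5061 → 2.506 bits.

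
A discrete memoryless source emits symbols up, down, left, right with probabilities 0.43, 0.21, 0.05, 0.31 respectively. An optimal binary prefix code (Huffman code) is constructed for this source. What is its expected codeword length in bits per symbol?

Repeatedly combine the two least-probable nodes; the expected code length is the sum of the merged weights.
merge 1/20 + 21/100 → 13/50
merge 13/50 + 31/100 → 57/100
merge 43/100 + 57/100 → 1
L = 13/50 + 57/100 + 1 = 183/100 = 1.83 bits/symbol.

1.83 bits/symbol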